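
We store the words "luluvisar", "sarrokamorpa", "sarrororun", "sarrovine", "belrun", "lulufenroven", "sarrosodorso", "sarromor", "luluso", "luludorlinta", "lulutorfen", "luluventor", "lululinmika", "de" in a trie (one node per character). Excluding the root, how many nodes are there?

84

Count nodes per top-level branch (shared prefixes stored once):
  'b'-branch (belrun): 6 nodes
  'd'-branch (de): 2 nodes
  'l'-branch (luludorlinta, lulufenroven, lululinmika, luluso, lulutorfen, luluventor, luluvisar): 45 nodes
  's'-branch (sarrokamorpa, sarromor, sarrororun, sarrosodorso, sarrovine): 31 nodes
Sum: 84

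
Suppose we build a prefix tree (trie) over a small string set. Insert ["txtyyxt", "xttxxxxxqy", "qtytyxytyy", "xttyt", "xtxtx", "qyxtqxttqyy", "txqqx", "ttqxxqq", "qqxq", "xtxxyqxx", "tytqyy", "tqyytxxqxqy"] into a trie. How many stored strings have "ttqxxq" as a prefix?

1

Walk to "ttqxxq"; the words in its subtree are exactly those with that prefix.
Words under "ttqxxq": ttqxxqq
Count: 1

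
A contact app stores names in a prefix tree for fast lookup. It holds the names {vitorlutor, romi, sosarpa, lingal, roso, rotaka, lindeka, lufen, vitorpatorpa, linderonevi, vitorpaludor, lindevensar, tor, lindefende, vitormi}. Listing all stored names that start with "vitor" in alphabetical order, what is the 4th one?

Words with prefix "vitor", in lexicographic order: "vitorlutor", "vitormi", "vitorpaludor", "vitorpatorpa"
The 4th is vitorpatorpa.

vitorpatorpa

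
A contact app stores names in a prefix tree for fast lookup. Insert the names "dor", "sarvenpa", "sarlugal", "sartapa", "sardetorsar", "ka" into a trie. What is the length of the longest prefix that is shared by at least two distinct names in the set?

Equivalently: take the maximum, over all pairs, of their longest common prefix length.
e.g. "sardetorsar" and "sarlugal" share the prefix "sar" of length 3; no pair shares a longer one.
Longest shared-prefix length: 3

3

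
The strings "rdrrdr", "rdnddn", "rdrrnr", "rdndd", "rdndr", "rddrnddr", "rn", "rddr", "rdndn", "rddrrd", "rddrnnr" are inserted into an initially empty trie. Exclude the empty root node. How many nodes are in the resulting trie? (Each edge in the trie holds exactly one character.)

25

Insert word by word; a character creates a node only if that edge doesn't already exist:
  "rdrrdr" → 6 new (r, d, r, r, d, r)
  "rdnddn" → prefix "rd" already present; 4 new (n, d, d, n)
  "rdrrnr" → prefix "rdrr" already present; 2 new (n, r)
  "rdndd" → prefix "rdndd" already present; 0 new (none)
  "rdndr" → prefix "rdnd" already present; 1 new (r)
  "rddrnddr" → prefix "rd" already present; 6 new (d, r, n, d, d, r)
  "rn" → prefix "r" already present; 1 new (n)
  "rddr" → prefix "rddr" already present; 0 new (none)
  "rdndn" → prefix "rdnd" already present; 1 new (n)
  "rddrrd" → prefix "rddr" already present; 2 new (r, d)
  "rddrnnr" → prefix "rddrn" already present; 2 new (n, r)
Total nodes = 6 + 4 + 2 + 0 + 1 + 6 + 1 + 0 + 1 + 2 + 2 = 25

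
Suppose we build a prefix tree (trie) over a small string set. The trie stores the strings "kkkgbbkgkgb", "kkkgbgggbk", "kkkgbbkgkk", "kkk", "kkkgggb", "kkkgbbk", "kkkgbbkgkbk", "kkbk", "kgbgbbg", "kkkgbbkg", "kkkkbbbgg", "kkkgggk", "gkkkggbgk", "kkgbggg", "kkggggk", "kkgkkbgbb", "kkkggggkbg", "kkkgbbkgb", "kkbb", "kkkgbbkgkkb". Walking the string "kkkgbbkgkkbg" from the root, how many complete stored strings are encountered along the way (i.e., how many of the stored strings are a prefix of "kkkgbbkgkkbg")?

5

Walk "kkkgbbkgkkbg" from the root; an end-of-word marker is hit whenever a stored word is a prefix of "kkkgbbkgkkbg".
Prefixes of the query that are stored words: "kkk", "kkkgbbk", "kkkgbbkg", "kkkgbbkgkk", "kkkgbbkgkkb"
Count: 5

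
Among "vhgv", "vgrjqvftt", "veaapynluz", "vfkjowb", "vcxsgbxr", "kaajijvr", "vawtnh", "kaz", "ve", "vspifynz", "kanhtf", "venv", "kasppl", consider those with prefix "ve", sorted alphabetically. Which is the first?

Filter for "ve…" and sort: "ve", "veaapynluz", "venv"
Position 1: ve

ve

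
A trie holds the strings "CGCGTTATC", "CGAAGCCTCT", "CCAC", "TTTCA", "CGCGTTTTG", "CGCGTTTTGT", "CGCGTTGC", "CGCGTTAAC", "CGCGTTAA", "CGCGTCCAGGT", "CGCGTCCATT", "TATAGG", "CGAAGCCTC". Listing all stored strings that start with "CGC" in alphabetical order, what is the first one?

CGCGTCCAGGT

DFS of the "CGC" subtree visits, in order: "CGCGTCCAGGT", "CGCGTCCATT", "CGCGTTAA", "CGCGTTAAC", "CGCGTTATC", "CGCGTTGC", "CGCGTTTTG", "CGCGTTTTGT"
The 1st is CGCGTCCAGGT.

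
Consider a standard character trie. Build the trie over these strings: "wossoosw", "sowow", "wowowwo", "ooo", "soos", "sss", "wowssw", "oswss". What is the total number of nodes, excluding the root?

For each word, the new-node count is its length minus the longest prefix already in the trie:
  "wossoosw" → 8 new (w, o, s, s, o, o, s, w)
  "sowow" → 5 new (s, o, w, o, w)
  "wowowwo" → prefix "wo" already present; 5 new (w, o, w, w, o)
  "ooo" → 3 new (o, o, o)
  "soos" → prefix "so" already present; 2 new (o, s)
  "sss" → prefix "s" already present; 2 new (s, s)
  "wowssw" → prefix "wow" already present; 3 new (s, s, w)
  "oswss" → prefix "o" already present; 4 new (s, w, s, s)
Total nodes = 8 + 5 + 5 + 3 + 2 + 2 + 3 + 4 = 32

32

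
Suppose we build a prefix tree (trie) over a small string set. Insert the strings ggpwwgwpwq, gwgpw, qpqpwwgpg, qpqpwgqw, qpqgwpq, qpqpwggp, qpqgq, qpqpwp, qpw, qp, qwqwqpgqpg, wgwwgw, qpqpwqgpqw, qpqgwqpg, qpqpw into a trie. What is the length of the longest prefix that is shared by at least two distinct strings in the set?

6

The deepest shared node is where two words last agree before diverging.
"qpqpwggp" and "qpqpwgqw" agree on "qpqpwg" (6 characters) before diverging; nothing deeper is shared.
Longest shared-prefix length: 6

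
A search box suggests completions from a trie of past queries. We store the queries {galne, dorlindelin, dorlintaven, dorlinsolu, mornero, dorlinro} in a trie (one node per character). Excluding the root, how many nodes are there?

Count nodes per top-level branch (shared prefixes stored once):
  'd'-branch (dorlindelin, dorlinro, dorlinsolu, dorlintaven): 22 nodes
  'g'-branch (galne): 5 nodes
  'm'-branch (mornero): 7 nodes
Sum: 34

34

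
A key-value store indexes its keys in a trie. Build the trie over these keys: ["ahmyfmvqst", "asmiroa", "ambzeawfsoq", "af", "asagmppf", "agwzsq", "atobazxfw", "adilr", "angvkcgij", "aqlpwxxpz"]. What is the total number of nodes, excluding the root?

Insert word by word; a character creates a node only if that edge doesn't already exist:
  "ahmyfmvqst" → 10 new (a, h, m, y, f, m, v, q, s, t)
  "asmiroa" → prefix "a" already present; 6 new (s, m, i, r, o, a)
  "ambzeawfsoq" → prefix "a" already present; 10 new (m, b, z, e, a, w, f, s, o, q)
  "af" → prefix "a" already present; 1 new (f)
  "asagmppf" → prefix "as" already present; 6 new (a, g, m, p, p, f)
  "agwzsq" → prefix "a" already present; 5 new (g, w, z, s, q)
  "atobazxfw" → prefix "a" already present; 8 new (t, o, b, a, z, x, f, w)
  "adilr" → prefix "a" already present; 4 new (d, i, l, r)
  "angvkcgij" → prefix "a" already present; 8 new (n, g, v, k, c, g, i, j)
  "aqlpwxxpz" → prefix "a" already present; 8 new (q, l, p, w, x, x, p, z)
Total nodes = 10 + 6 + 10 + 1 + 6 + 5 + 8 + 4 + 8 + 8 = 66

66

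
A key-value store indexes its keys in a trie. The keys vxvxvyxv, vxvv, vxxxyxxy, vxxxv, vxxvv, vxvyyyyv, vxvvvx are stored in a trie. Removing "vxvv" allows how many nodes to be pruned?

0

A node on "vxvv"'s path can go only if nothing else ends at it or branches off below it.
Every node on "vxvv" is still needed (e.g. by "vxvvvx"), so nothing is freed.
Nodes removed: 0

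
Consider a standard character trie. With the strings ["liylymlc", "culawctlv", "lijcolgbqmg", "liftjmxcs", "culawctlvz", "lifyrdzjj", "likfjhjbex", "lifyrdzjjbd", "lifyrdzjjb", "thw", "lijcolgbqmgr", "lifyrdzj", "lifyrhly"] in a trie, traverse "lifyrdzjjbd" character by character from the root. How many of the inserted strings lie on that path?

Traverse "lifyrdzjjbd" character by character; count nodes along the way that are marked as word ends.
Prefixes of the query that are stored words: "lifyrdzj", "lifyrdzjj", "lifyrdzjjb", "lifyrdzjjbd"
Count: 4

4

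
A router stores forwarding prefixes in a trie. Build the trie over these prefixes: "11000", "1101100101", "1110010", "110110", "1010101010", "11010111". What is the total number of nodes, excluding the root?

30

Insert word by word; a character creates a node only if that edge doesn't already exist:
  "11000" → 5 new (1, 1, 0, 0, 0)
  "1101100101" → prefix "110" already present; 7 new (1, 1, 0, 0, 1, 0, 1)
  "1110010" → prefix "11" already present; 5 new (1, 0, 0, 1, 0)
  "110110" → prefix "110110" already present; 0 new (none)
  "1010101010" → prefix "1" already present; 9 new (0, 1, 0, 1, 0, 1, 0, 1, 0)
  "11010111" → prefix "1101" already present; 4 new (0, 1, 1, 1)
Total nodes = 5 + 7 + 5 + 0 + 9 + 4 = 30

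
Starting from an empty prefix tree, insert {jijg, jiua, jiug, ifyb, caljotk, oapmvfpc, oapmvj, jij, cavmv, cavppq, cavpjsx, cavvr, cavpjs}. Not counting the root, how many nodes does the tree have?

38

Trie structure (* marks end of a word):
(root)
├─ c
│  └─ a
│     ├─ l
│     │  └─ j
│     │     └─ o
│     │        └─ t
│     │           └─ k *
│     └─ v
│        ├─ m
│        │  └─ v *
│        ├─ p
│        │  ├─ j
│        │  │  └─ s *
│        │  │     └─ x *
│        │  └─ p
│        │     └─ q *
│        └─ v
│           └─ r *
├─ i
│  └─ f
│     └─ y
│        └─ b *
├─ j
│  └─ i
│     ├─ j *
│     │  └─ g *
│     └─ u
│        ├─ a *
│        └─ g *
└─ o
   └─ a
      └─ p
         └─ m
            └─ v
               ├─ f
               │  └─ p
               │     └─ c *
               └─ j *
Counting every labelled node above: 38.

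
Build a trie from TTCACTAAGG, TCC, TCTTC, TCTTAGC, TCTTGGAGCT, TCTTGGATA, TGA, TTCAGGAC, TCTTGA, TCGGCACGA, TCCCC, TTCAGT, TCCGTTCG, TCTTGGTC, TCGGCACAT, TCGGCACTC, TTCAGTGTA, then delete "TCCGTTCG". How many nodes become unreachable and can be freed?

After clearing the end-marker at "TCCGTTCG", prune upward until reaching a node still needed by another word.
The suffix "GTTCG" (5 nodes) is used only by "TCCGTTCG"; the node for "TCC" still has the child "C", so pruning stops there.
Nodes removed: 5

5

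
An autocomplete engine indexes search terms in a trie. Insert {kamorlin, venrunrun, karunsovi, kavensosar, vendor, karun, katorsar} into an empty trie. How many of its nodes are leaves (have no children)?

6

A leaf is a node with no children — equivalently, the end of a word that is not a proper prefix of any other stored word.
Those words: "kamorlin", "karunsovi", "katorsar", "kavensosar", "vendor", "venrunrun"
Leaf count: 6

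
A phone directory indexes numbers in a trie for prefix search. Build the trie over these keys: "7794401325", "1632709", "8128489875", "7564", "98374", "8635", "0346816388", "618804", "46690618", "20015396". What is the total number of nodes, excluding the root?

70

Insert word by word; a character creates a node only if that edge doesn't already exist:
  "7794401325" → 10 new (7, 7, 9, 4, 4, 0, 1, 3, 2, 5)
  "1632709" → 7 new (1, 6, 3, 2, 7, 0, 9)
  "8128489875" → 10 new (8, 1, 2, 8, 4, 8, 9, 8, 7, 5)
  "7564" → prefix "7" already present; 3 new (5, 6, 4)
  "98374" → 5 new (9, 8, 3, 7, 4)
  "8635" → prefix "8" already present; 3 new (6, 3, 5)
  "0346816388" → 10 new (0, 3, 4, 6, 8, 1, 6, 3, 8, 8)
  "618804" → 6 new (6, 1, 8, 8, 0, 4)
  "46690618" → 8 new (4, 6, 6, 9, 0, 6, 1, 8)
  "20015396" → 8 new (2, 0, 0, 1, 5, 3, 9, 6)
Total nodes = 10 + 7 + 10 + 3 + 5 + 3 + 10 + 6 + 8 + 8 = 70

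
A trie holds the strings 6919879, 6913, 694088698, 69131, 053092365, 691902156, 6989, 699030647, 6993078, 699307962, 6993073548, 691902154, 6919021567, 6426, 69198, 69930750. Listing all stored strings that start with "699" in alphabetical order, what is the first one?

699030647

Words with prefix "699", in lexicographic order: "699030647", "6993073548", "69930750", "6993078", "699307962"
The 1st is 699030647.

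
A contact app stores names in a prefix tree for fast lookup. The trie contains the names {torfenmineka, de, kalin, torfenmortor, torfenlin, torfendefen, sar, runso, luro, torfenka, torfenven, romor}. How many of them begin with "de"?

Filter for entries beginning with "de":
Matches: "de"
Count: 1

1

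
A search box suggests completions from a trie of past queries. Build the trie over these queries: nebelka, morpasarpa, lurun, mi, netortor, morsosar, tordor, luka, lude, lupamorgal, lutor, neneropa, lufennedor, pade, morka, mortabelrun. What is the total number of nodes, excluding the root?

83

Trace insertions, counting only characters that open a new branch:
  "nebelka" → 7 new (n, e, b, e, l, k, a)
  "morpasarpa" → 10 new (m, o, r, p, a, s, a, r, p, a)
  "lurun" → 5 new (l, u, r, u, n)
  "mi" → prefix "m" already present; 1 new (i)
  "netortor" → prefix "ne" already present; 6 new (t, o, r, t, o, r)
  "morsosar" → prefix "mor" already present; 5 new (s, o, s, a, r)
  "tordor" → 6 new (t, o, r, d, o, r)
  "luka" → prefix "lu" already present; 2 new (k, a)
  "lude" → prefix "lu" already present; 2 new (d, e)
  "lupamorgal" → prefix "lu" already present; 8 new (p, a, m, o, r, g, a, l)
  "lutor" → prefix "lu" already present; 3 new (t, o, r)
  "neneropa" → prefix "ne" already present; 6 new (n, e, r, o, p, a)
  "lufennedor" → prefix "lu" already present; 8 new (f, e, n, n, e, d, o, r)
  "pade" → 4 new (p, a, d, e)
  "morka" → prefix "mor" already present; 2 new (k, a)
  "mortabelrun" → prefix "mor" already present; 8 new (t, a, b, e, l, r, u, n)
Total nodes = 7 + 10 + 5 + 1 + 6 + 5 + 6 + 2 + 2 + 8 + 3 + 6 + 8 + 4 + 2 + 8 = 83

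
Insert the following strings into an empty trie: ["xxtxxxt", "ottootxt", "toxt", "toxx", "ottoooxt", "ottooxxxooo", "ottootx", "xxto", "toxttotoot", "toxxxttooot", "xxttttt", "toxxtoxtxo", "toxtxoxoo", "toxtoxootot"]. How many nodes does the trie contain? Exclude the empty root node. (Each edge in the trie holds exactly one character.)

65

Trace insertions, counting only characters that open a new branch:
  "xxtxxxt" → 7 new (x, x, t, x, x, x, t)
  "ottootxt" → 8 new (o, t, t, o, o, t, x, t)
  "toxt" → 4 new (t, o, x, t)
  "toxx" → prefix "tox" already present; 1 new (x)
  "ottoooxt" → prefix "ottoo" already present; 3 new (o, x, t)
  "ottooxxxooo" → prefix "ottoo" already present; 6 new (x, x, x, o, o, o)
  "ottootx" → prefix "ottootx" already present; 0 new (none)
  "xxto" → prefix "xxt" already present; 1 new (o)
  "toxttotoot" → prefix "toxt" already present; 6 new (t, o, t, o, o, t)
  "toxxxttooot" → prefix "toxx" already present; 7 new (x, t, t, o, o, o, t)
  "xxttttt" → prefix "xxt" already present; 4 new (t, t, t, t)
  "toxxtoxtxo" → prefix "toxx" already present; 6 new (t, o, x, t, x, o)
  "toxtxoxoo" → prefix "toxt" already present; 5 new (x, o, x, o, o)
  "toxtoxootot" → prefix "toxt" already present; 7 new (o, x, o, o, t, o, t)
Total nodes = 7 + 8 + 4 + 1 + 3 + 6 + 0 + 1 + 6 + 7 + 4 + 6 + 5 + 7 = 65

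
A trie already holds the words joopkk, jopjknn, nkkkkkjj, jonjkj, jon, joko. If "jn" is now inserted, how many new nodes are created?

1

Walking "jn" from the root, the first 1 characters ("j") follow existing edges; "n" is the first miss.
Each of the 1 remaining characters creates one node.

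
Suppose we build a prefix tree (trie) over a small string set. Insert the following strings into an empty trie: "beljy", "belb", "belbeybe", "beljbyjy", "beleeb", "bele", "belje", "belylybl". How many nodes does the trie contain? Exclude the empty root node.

23

Count nodes per top-level branch (shared prefixes stored once):
  'b'-branch (belb, belbeybe, bele, beleeb, beljbyjy, belje, beljy, belylybl): 23 nodes
Sum: 23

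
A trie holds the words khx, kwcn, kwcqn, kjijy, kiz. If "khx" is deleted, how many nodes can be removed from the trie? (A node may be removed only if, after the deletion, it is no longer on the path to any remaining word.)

2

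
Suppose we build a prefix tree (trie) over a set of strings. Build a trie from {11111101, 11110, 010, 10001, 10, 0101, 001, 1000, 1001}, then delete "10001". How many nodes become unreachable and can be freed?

After clearing the end-marker at "10001", prune upward until reaching a node still needed by another word.
The suffix "1" (1 node) is used only by "10001"; "1000" is itself a stored word, so pruning stops there.
Nodes removed: 1

1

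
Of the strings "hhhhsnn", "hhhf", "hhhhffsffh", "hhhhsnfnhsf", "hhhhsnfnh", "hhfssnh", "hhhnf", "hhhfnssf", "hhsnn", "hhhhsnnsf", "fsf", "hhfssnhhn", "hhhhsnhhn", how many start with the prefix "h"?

12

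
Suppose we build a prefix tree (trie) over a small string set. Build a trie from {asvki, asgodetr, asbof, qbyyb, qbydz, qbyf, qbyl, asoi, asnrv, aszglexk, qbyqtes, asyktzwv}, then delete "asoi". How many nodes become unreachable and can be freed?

2

Walk "asoi" from the leaf back toward the root, removing each node that no remaining word uses.
The suffix "oi" (2 nodes) is used only by "asoi"; the node for "as" still has the child "v", so pruning stops there.
Nodes removed: 2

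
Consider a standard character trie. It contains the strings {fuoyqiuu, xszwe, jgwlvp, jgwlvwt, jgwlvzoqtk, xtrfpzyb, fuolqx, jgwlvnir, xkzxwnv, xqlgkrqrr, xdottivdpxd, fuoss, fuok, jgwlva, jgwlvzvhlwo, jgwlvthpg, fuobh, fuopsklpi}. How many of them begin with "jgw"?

7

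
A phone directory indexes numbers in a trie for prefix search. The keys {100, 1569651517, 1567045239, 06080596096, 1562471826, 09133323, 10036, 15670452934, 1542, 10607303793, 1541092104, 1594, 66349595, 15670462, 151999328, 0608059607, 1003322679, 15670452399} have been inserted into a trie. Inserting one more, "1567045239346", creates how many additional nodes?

Walking "1567045239346" from the root, the first 10 characters ("1567045239") follow existing edges; "3" is the first miss.
So 13 − 10 = 3 new nodes.

3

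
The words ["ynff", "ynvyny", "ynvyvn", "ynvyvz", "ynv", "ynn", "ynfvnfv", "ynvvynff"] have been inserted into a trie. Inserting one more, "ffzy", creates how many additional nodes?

4

Nothing in the trie begins with "f"; the whole of "ffzy" is new.
4 − 0 = 4 new nodes.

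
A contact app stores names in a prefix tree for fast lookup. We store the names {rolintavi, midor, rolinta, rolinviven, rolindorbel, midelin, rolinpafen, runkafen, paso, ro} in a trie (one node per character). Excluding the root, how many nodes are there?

For each word, the new-node count is its length minus the longest prefix already in the trie:
  "rolintavi" → 9 new (r, o, l, i, n, t, a, v, i)
  "midor" → 5 new (m, i, d, o, r)
  "rolinta" → prefix "rolinta" already present; 0 new (none)
  "rolinviven" → prefix "rolin" already present; 5 new (v, i, v, e, n)
  "rolindorbel" → prefix "rolin" already present; 6 new (d, o, r, b, e, l)
  "midelin" → prefix "mid" already present; 4 new (e, l, i, n)
  "rolinpafen" → prefix "rolin" already present; 5 new (p, a, f, e, n)
  "runkafen" → prefix "r" already present; 7 new (u, n, k, a, f, e, n)
  "paso" → 4 new (p, a, s, o)
  "ro" → prefix "ro" already present; 0 new (none)
Total nodes = 9 + 5 + 0 + 5 + 6 + 4 + 5 + 7 + 4 + 0 = 45

45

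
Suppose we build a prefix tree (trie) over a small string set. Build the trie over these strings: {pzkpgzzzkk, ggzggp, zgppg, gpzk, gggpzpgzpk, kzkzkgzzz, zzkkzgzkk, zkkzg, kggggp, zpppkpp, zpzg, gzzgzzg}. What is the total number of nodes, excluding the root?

72

Insert word by word; a character creates a node only if that edge doesn't already exist:
  "pzkpgzzzkk" → 10 new (p, z, k, p, g, z, z, z, k, k)
  "ggzggp" → 6 new (g, g, z, g, g, p)
  "zgppg" → 5 new (z, g, p, p, g)
  "gpzk" → prefix "g" already present; 3 new (p, z, k)
  "gggpzpgzpk" → prefix "gg" already present; 8 new (g, p, z, p, g, z, p, k)
  "kzkzkgzzz" → 9 new (k, z, k, z, k, g, z, z, z)
  "zzkkzgzkk" → prefix "z" already present; 8 new (z, k, k, z, g, z, k, k)
  "zkkzg" → prefix "z" already present; 4 new (k, k, z, g)
  "kggggp" → prefix "k" already present; 5 new (g, g, g, g, p)
  "zpppkpp" → prefix "z" already present; 6 new (p, p, p, k, p, p)
  "zpzg" → prefix "zp" already present; 2 new (z, g)
  "gzzgzzg" → prefix "g" already present; 6 new (z, z, g, z, z, g)
Total nodes = 10 + 6 + 5 + 3 + 8 + 9 + 8 + 4 + 5 + 6 + 2 + 6 = 72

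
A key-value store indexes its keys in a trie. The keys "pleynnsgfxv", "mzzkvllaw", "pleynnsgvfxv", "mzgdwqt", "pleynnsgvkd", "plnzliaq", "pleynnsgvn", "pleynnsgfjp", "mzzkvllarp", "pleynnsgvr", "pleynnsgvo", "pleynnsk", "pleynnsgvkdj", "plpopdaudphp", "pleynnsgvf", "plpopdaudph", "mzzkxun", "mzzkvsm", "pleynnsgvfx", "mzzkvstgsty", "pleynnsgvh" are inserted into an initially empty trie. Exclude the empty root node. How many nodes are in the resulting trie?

67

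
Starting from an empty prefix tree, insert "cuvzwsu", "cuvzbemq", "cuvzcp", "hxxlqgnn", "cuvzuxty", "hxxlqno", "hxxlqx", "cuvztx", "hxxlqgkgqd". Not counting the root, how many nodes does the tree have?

Trie structure (* marks end of a word):
(root)
├─ c
│  └─ u
│     └─ v
│        └─ z
│           ├─ b
│           │  └─ e
│           │     └─ m
│           │        └─ q *
│           ├─ c
│           │  └─ p *
│           ├─ t
│           │  └─ x *
│           ├─ u
│           │  └─ x
│           │     └─ t
│           │        └─ y *
│           └─ w
│              └─ s
│                 └─ u *
└─ h
   └─ x
      └─ x
         └─ l
            └─ q
               ├─ g
               │  ├─ k
               │  │  └─ g
               │  │     └─ q
               │  │        └─ d *
               │  └─ n
               │     └─ n *
               ├─ n
               │  └─ o *
               └─ x *
Counting every labelled node above: 34.

34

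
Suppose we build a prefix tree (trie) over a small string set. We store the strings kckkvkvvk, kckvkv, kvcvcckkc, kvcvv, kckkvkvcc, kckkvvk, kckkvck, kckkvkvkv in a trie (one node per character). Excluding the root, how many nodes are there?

Count nodes per top-level branch (shared prefixes stored once):
  'k'-branch (kckkvck, kckkvkvcc, kckkvkvkv, kckkvkvvk, kckkvvk, kckvkv, kvcvcckkc, kvcvv): 29 nodes
Sum: 29

29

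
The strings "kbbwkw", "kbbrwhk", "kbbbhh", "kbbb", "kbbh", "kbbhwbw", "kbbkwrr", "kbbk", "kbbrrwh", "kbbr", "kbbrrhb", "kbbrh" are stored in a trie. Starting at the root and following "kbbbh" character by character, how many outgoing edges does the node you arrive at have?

1

Walk "kbbbh" from the root, arriving at one node.
Distinct next characters after "kbbbh": h.
That node has 1 child edge.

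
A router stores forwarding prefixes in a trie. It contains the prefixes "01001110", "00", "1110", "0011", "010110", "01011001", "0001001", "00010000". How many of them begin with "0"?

Filter for entries beginning with "0":
Words under "0": 00, 00010000, 0001001, 0011, 01001110, 010110, 01011001
Count: 7

7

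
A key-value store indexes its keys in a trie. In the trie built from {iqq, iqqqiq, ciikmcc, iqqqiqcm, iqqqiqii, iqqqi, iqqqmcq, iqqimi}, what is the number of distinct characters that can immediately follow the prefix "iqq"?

The children of the "iqq" node are the distinct next characters among strings starting with "iqq".
Distinct next characters after "iqq": i, q.
That node has 2 child edges.

2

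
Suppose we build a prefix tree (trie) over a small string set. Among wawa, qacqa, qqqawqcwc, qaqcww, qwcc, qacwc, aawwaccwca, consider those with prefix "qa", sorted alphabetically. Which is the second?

Filter for "qa…" and sort: "qacqa", "qacwc", "qaqcww"
Position 2: qacwc

qacwc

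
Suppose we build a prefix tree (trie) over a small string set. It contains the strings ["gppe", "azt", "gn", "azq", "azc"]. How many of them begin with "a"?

Walk to "a"; the words in its subtree are exactly those with that prefix.
Words under "a": azc, azq, azt
Count: 3

3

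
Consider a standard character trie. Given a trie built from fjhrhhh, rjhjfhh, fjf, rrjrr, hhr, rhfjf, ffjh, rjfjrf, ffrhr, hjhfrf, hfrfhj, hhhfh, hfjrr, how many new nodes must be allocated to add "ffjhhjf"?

"ffjh" is already a path in the trie; the remaining "hjf" must be added.
Each of the 3 remaining characters creates one node.

3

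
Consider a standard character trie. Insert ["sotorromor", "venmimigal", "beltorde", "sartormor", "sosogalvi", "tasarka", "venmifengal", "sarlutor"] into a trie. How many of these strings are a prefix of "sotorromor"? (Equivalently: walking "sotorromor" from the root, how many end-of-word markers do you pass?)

1

Traverse "sotorromor" character by character; count nodes along the way that are marked as word ends.
Prefixes of the query that are stored words: "sotorromor"
Count: 1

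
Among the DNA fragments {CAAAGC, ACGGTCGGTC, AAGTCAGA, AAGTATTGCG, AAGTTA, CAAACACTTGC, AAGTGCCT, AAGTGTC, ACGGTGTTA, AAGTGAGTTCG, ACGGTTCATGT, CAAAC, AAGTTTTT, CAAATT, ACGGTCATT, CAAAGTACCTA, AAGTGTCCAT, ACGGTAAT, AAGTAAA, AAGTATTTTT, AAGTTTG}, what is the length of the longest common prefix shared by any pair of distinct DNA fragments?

Equivalently: take the maximum, over all pairs, of their longest common prefix length.
"AAGTATTGCG" and "AAGTATTTTT" agree on "AAGTATT" (7 characters) before diverging; nothing deeper is shared.
Longest shared-prefix length: 7

7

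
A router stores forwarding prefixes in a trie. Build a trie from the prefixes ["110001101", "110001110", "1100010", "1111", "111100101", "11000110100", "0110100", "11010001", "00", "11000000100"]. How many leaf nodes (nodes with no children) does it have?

Leaves are exactly the stored words that no other stored word extends.
Those words: "00", "0110100", "11000000100", "1100010", "11000110100", "110001110", "11010001", "111100101"
Leaf count: 8

8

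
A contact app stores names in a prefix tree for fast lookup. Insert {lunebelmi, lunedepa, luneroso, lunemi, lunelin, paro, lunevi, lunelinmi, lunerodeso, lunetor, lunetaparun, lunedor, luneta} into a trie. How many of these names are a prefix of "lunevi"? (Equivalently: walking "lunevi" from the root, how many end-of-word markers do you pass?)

Walk "lunevi" from the root; an end-of-word marker is hit whenever a stored word is a prefix of "lunevi".
Prefixes of the query that are stored words: "lunevi"
Count: 1

1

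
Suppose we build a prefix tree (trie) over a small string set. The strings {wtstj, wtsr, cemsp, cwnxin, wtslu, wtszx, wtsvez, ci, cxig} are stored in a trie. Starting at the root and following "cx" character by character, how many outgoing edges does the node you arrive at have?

Walk "cx" from the root, arriving at one node.
Characters that immediately follow "cx" among the stored strings: {i}.
That node has 1 child edge.

1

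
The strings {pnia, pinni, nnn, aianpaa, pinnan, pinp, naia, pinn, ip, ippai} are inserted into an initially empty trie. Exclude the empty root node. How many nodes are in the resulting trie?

29

For each word, the new-node count is its length minus the longest prefix already in the trie:
  "pnia" → 4 new (p, n, i, a)
  "pinni" → prefix "p" already present; 4 new (i, n, n, i)
  "nnn" → 3 new (n, n, n)
  "aianpaa" → 7 new (a, i, a, n, p, a, a)
  "pinnan" → prefix "pinn" already present; 2 new (a, n)
  "pinp" → prefix "pin" already present; 1 new (p)
  "naia" → prefix "n" already present; 3 new (a, i, a)
  "pinn" → prefix "pinn" already present; 0 new (none)
  "ip" → 2 new (i, p)
  "ippai" → prefix "ip" already present; 3 new (p, a, i)
Total nodes = 4 + 4 + 3 + 7 + 2 + 1 + 3 + 0 + 2 + 3 = 29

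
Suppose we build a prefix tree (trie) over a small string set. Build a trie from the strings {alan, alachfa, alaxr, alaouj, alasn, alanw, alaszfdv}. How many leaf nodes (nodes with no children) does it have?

Leaves are exactly the stored words that no other stored word extends.
Those words: "alachfa", "alanw", "alaouj", "alasn", "alaszfdv", "alaxr"
Leaf count: 6

6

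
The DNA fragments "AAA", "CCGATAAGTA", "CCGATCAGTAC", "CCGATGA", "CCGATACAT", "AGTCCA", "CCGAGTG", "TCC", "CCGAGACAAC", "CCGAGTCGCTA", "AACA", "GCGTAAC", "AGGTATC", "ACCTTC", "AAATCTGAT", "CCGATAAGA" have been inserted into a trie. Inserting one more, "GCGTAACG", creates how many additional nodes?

1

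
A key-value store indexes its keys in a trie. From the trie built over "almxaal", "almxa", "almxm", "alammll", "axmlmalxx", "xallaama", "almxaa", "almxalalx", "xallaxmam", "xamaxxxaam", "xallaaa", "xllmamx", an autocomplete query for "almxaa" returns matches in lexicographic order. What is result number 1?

almxaa

Filter for "almxaa…" and sort: "almxaa", "almxaal"
Position 1: almxaa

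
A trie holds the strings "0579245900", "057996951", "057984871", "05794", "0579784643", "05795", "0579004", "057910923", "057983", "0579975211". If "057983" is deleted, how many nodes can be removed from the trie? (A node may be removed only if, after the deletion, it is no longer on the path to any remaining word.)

1

A node on "057983"'s path can go only if nothing else ends at it or branches off below it.
The suffix "3" (1 node) is used only by "057983"; the node for "05798" still has the child "4", so pruning stops there.
Nodes removed: 1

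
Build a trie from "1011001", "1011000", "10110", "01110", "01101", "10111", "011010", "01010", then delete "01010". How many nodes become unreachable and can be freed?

Walk "01010" from the leaf back toward the root, removing each node that no remaining word uses.
The suffix "010" (3 nodes) is used only by "01010"; the node for "01" still has the child "1", so pruning stops there.
Nodes removed: 3

3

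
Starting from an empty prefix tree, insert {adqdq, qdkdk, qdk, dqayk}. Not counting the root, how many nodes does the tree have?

15

Trace insertions, counting only characters that open a new branch:
  "adqdq" → 5 new (a, d, q, d, q)
  "qdkdk" → 5 new (q, d, k, d, k)
  "qdk" → prefix "qdk" already present; 0 new (none)
  "dqayk" → 5 new (d, q, a, y, k)
Total nodes = 5 + 5 + 0 + 5 = 15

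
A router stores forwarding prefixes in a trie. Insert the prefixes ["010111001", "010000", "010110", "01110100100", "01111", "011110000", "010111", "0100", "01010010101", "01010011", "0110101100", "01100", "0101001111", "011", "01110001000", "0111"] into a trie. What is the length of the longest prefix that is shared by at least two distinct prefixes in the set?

8

The deepest shared node is where two words last agree before diverging.
e.g. "01010011" and "0101001111" share the prefix "01010011" of length 8; no pair shares a longer one.
Longest shared-prefix length: 8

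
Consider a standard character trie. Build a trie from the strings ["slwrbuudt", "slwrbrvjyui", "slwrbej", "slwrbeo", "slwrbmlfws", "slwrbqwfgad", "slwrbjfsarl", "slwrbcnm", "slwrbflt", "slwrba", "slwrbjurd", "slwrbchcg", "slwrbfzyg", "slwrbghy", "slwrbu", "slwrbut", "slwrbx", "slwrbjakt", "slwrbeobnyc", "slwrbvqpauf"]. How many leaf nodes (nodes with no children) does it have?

Leaves are exactly the stored words that no other stored word extends.
Those words: "slwrba", "slwrbchcg", "slwrbcnm", "slwrbej", "slwrbeobnyc", "slwrbflt", "slwrbfzyg", "slwrbghy", "slwrbjakt", "slwrbjfsarl", "slwrbjurd", "slwrbmlfws", "slwrbqwfgad", "slwrbrvjyui", "slwrbut", "slwrbuudt", "slwrbvqpauf", "slwrbx"
Leaf count: 18

18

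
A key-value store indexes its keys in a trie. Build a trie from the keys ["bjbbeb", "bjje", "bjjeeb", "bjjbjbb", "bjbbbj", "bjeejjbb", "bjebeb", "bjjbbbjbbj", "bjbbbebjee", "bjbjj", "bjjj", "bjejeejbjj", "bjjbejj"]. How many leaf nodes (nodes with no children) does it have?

12

A leaf is a node with no children — equivalently, the end of a word that is not a proper prefix of any other stored word.
Those words: "bjbbbebjee", "bjbbbj", "bjbbeb", "bjbjj", "bjebeb", "bjeejjbb", "bjejeejbjj", "bjjbbbjbbj", "bjjbejj", "bjjbjbb", "bjjeeb", "bjjj"
Leaf count: 12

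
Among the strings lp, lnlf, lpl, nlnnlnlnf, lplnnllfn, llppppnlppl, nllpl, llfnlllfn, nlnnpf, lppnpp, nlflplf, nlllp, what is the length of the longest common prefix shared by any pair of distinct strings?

Look for the deepest trie node that still has at least two words in its subtree.
"nlnnlnlnf" and "nlnnpf" agree on "nlnn" (4 characters) before diverging; nothing deeper is shared.
Longest shared-prefix length: 4

4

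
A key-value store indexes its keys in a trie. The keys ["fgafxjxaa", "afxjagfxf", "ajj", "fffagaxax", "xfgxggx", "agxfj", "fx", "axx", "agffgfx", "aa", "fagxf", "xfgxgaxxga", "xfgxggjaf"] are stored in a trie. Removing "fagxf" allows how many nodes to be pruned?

4

A node on "fagxf"'s path can go only if nothing else ends at it or branches off below it.
The suffix "agxf" (4 nodes) is used only by "fagxf"; the node for "f" still has the child "g", so pruning stops there.
Nodes removed: 4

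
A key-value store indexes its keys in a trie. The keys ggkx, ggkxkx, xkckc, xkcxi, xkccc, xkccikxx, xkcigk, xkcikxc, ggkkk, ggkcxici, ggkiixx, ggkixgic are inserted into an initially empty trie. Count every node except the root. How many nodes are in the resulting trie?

40

Count nodes per top-level branch (shared prefixes stored once):
  'g'-branch (ggkcxici, ggkiixx, ggkixgic, ggkkk, ggkx, ggkxkx): 21 nodes
  'x'-branch (xkccc, xkccikxx, xkcigk, xkcikxc, xkckc, xkcxi): 19 nodes
Sum: 40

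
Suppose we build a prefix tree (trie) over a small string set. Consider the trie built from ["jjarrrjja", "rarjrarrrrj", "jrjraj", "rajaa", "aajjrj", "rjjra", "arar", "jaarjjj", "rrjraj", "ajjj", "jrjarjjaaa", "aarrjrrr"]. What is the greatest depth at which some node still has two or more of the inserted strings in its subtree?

Equivalently: take the maximum, over all pairs, of their longest common prefix length.
e.g. "jrjarjjaaa" and "jrjraj" share the prefix "jrj" of length 3; no pair shares a longer one.
Longest shared-prefix length: 3

3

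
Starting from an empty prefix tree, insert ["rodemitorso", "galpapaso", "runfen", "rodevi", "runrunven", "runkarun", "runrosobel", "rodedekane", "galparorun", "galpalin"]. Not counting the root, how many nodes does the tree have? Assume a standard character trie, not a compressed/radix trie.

Trace insertions, counting only characters that open a new branch:
  "rodemitorso" → 11 new (r, o, d, e, m, i, t, o, r, s, o)
  "galpapaso" → 9 new (g, a, l, p, a, p, a, s, o)
  "runfen" → prefix "r" already present; 5 new (u, n, f, e, n)
  "rodevi" → prefix "rode" already present; 2 new (v, i)
  "runrunven" → prefix "run" already present; 6 new (r, u, n, v, e, n)
  "runkarun" → prefix "run" already present; 5 new (k, a, r, u, n)
  "runrosobel" → prefix "runr" already present; 6 new (o, s, o, b, e, l)
  "rodedekane" → prefix "rode" already present; 6 new (d, e, k, a, n, e)
  "galparorun" → prefix "galpa" already present; 5 new (r, o, r, u, n)
  "galpalin" → prefix "galpa" already present; 3 new (l, i, n)
Total nodes = 11 + 9 + 5 + 2 + 6 + 5 + 6 + 6 + 5 + 3 = 58

58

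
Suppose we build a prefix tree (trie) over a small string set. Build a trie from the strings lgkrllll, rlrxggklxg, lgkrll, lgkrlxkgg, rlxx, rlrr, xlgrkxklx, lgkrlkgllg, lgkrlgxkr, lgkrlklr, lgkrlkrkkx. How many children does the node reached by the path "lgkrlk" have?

The children of the "lgkrlk" node are the distinct next characters among strings starting with "lgkrlk".
Characters that immediately follow "lgkrlk" among the stored strings: {g, l, r}.
That node has 3 child edges.

3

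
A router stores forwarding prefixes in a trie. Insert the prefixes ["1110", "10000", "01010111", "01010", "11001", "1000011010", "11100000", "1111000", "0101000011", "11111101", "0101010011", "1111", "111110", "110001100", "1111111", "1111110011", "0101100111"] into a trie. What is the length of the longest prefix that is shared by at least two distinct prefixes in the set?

7

Equivalently: take the maximum, over all pairs, of their longest common prefix length.
e.g. "1111110011" and "11111101" share the prefix "1111110" of length 7; no pair shares a longer one.
Longest shared-prefix length: 7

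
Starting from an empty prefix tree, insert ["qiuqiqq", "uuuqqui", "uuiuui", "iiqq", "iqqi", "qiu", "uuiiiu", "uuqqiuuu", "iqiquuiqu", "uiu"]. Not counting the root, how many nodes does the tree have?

For each word, the new-node count is its length minus the longest prefix already in the trie:
  "qiuqiqq" → 7 new (q, i, u, q, i, q, q)
  "uuuqqui" → 7 new (u, u, u, q, q, u, i)
  "uuiuui" → prefix "uu" already present; 4 new (i, u, u, i)
  "iiqq" → 4 new (i, i, q, q)
  "iqqi" → prefix "i" already present; 3 new (q, q, i)
  "qiu" → prefix "qiu" already present; 0 new (none)
  "uuiiiu" → prefix "uui" already present; 3 new (i, i, u)
  "uuqqiuuu" → prefix "uu" already present; 6 new (q, q, i, u, u, u)
  "iqiquuiqu" → prefix "iq" already present; 7 new (i, q, u, u, i, q, u)
  "uiu" → prefix "u" already present; 2 new (i, u)
Total nodes = 7 + 7 + 4 + 4 + 3 + 0 + 3 + 6 + 7 + 2 = 43

43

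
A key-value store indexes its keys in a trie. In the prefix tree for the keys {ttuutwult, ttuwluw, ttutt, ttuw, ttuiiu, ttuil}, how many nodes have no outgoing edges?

5

Leaves are exactly the stored words that no other stored word extends.
Those words: "ttuiiu", "ttuil", "ttutt", "ttuutwult", "ttuwluw"
Leaf count: 5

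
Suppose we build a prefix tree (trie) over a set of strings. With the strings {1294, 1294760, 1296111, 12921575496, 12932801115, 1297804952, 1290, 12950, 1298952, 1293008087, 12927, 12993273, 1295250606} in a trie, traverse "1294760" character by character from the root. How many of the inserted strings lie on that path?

Traverse "1294760" character by character; count nodes along the way that are marked as word ends.
Prefixes of the query that are stored words: "1294", "1294760"
Count: 2

2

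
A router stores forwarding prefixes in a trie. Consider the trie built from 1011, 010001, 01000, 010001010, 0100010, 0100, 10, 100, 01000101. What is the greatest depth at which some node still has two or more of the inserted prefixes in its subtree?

Equivalently: take the maximum, over all pairs, of their longest common prefix length.
e.g. "01000101" and "010001010" share the prefix "01000101" of length 8; no pair shares a longer one.
Longest shared-prefix length: 8

8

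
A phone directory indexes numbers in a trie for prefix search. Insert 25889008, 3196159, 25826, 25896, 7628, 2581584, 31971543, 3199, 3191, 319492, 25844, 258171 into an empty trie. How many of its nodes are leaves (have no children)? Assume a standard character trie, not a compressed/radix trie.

A leaf is a node with no children — equivalently, the end of a word that is not a proper prefix of any other stored word.
Those words: "2581584", "258171", "25826", "25844", "25889008", "25896", "3191", "319492", "3196159", "31971543", "3199", "7628"
Leaf count: 12

12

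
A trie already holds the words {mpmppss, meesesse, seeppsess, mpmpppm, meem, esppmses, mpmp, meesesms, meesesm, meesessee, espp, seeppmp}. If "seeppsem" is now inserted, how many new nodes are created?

Walking "seeppsem" from the root, the first 7 characters ("seeppse") follow existing edges; "m" is the first miss.
Each of the 1 remaining characters creates one node.

1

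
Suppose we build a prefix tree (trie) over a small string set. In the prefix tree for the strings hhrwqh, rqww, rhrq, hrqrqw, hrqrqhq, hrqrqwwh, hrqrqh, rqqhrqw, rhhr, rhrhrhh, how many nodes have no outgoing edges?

Leaves are exactly the stored words that no other stored word extends.
Those words: "hhrwqh", "hrqrqhq", "hrqrqwwh", "rhhr", "rhrhrhh", "rhrq", "rqqhrqw", "rqww"
Leaf count: 8

8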